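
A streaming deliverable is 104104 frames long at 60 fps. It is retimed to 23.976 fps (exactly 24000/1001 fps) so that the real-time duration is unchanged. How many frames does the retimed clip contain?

Target frames = source frames × (target rate / source rate) = 104104 × (24000/1001)/(60) = 104104 × 400/1001 = 41600.

41600 frames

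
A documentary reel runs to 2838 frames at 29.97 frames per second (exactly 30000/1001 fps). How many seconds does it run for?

Running time = 2838 / (30000/1001) = 94.6946 s.

94.6946 seconds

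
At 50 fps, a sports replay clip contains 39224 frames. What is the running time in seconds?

784.48 seconds

Running time = 39224 / (50) = 784.48 s.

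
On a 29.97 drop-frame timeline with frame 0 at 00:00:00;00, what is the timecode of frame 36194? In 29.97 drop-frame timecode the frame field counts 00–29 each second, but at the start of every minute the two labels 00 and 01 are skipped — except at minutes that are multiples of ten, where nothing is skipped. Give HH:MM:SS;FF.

00:20:07;20

Each 10-minute DF block holds 10 × 60 × 30 − 9 × 2 = 17982 frames. 36194 ÷ 17982 → 2 full blocks, remainder 230.
Within the partial block the first minute is 1800 frames and each further minute 1798, so 0 further minute boundaries passed. Total skipped labels = 18 × 2 + 2 × 0 = 36.
Non-drop label index = 36194 + 36 = 36230; at 30 labels/s that is 00:20:07:20, i.e. DF 00:20:07;20.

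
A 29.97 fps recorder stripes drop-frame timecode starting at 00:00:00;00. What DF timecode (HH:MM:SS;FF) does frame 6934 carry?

00:03:51;10

Each 10-minute DF block holds 10 × 60 × 30 − 9 × 2 = 17982 frames. 6934 ÷ 17982 → 0 full blocks, remainder 6934.
Within the partial block the first minute is 1800 frames and each further minute 1798, so 3 further minute boundaries passed. Total skipped labels = 18 × 0 + 2 × 3 = 6.
Non-drop label index = 6934 + 6 = 6940; at 30 labels/s that is 00:03:51:10, i.e. DF 00:03:51;10.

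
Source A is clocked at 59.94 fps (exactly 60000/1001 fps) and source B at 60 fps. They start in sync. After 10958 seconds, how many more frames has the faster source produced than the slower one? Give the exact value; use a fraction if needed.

657480/1001 frames

A emits 60000/1001 × 10958 = 657480000/1001 frames; B emits 60 × 10958 = 657480.
Difference = 657480/1001 frames (≈ 656.8232); B is ahead of A.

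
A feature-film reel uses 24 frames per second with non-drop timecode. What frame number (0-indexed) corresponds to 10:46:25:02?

Total seconds to the label: (10 × 3600 + 46 × 60 + 25) = 38785.
Frame index = 38785 × 24 + 2 = 930842.

930842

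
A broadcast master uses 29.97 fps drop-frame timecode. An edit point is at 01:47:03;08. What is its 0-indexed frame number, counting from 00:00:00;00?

192504

As if non-drop at 30 labels/s: (1 × 3600 + 47 × 60 + 3) × 30 + 8 = 192698.
Minute boundaries passed: 107; those not divisible by 10: 107 − 10 = 97; dropped labels = 2 × 97 = 194.
Actual frame index = 192698 − 194 = 192504.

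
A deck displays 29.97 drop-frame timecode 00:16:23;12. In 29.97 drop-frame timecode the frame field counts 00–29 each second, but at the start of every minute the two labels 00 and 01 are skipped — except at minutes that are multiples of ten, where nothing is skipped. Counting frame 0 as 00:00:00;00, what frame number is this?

Complete 10-minute blocks: 1, each 17982 frames → 17982.
Remaining 6 whole minutes in the current block: 1800 + 5 × 1798 = 10790 frames.
Within the current minute: 23 × 30 + 12 − 2 = 700 (labels ;00/;01 skipped at this minute). Total = 17982 + 10790 + 700 = 29472.

29472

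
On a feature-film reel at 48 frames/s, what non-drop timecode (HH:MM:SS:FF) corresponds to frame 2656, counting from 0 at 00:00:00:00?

2656 ÷ 48 = 55 full seconds, remainder 16 frames.
55 s = 0 h 0 min 55 s.
Timecode: 00:00:55:16.

00:00:55:16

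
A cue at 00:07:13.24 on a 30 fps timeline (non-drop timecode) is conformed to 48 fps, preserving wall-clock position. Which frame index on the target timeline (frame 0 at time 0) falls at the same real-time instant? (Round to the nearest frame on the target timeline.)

frame 20822

Source frame index: (0×3600 + 7×60 + 13) × 30 + 24 = 13014.
Real time: 13014 / (30) = 2169/5 s.
Target frame: (2169/5) × (48) = 104112/5 ≈ 20822.400 → 20822.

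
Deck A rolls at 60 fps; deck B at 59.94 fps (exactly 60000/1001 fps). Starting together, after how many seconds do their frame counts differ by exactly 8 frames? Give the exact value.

The gap grows by |60000/1001 − 60| = 60/1001 frames per second.
Time for a 8-frame gap: 8 ÷ (60/1001) = 2002/15 s.

2002/15 seconds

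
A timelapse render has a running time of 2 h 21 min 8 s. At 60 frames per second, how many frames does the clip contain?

2 h 21 min 8 s = 8468 s.
Frames = 8468 × 60 = 508080.

508080 frames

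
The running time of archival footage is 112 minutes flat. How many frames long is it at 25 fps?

112 min = 6720 s.
Frames = 6720 × 25 = 168000.

168000 frames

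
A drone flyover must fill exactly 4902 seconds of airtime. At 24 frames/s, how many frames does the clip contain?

117648 frames

Frames = 4902 × 24 = 117648.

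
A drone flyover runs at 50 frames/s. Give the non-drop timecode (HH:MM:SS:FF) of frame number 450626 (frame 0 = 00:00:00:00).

02:30:12:26

450626 ÷ 50 = 9012 full seconds, remainder 26 frames.
9012 s = 2 h 30 min 12 s.
Timecode: 02:30:12:26.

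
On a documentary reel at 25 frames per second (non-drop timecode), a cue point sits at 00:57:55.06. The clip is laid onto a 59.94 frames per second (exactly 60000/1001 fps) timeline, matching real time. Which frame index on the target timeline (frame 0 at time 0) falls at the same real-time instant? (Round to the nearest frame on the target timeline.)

Source frame index: (0×3600 + 57×60 + 55) × 25 + 6 = 86881.
Real time: 86881 / (25) = 86881/25 s.
Target frame: (86881/25) × (60000/1001) = 208514400/1001 ≈ 208306.094 → 208306.

frame 208306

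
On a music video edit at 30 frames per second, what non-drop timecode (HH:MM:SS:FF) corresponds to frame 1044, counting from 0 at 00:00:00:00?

1044 ÷ 30 = 34 full seconds, remainder 24 frames.
34 s = 0 h 0 min 34 s.
Timecode: 00:00:34:24.

00:00:34:24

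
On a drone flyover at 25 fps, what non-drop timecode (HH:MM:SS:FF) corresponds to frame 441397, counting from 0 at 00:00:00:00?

04:54:15:22

441397 ÷ 25 = 17655 full seconds, remainder 22 frames.
17655 s = 4 h 54 min 15 s.
Timecode: 04:54:15:22.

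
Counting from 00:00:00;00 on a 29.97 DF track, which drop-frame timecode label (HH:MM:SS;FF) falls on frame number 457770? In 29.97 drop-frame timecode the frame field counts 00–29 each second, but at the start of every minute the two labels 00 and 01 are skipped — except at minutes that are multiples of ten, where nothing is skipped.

04:14:34;08

Ten DF minutes hold 17982 frames, so frame 457770 lies in block 25 (frames 449550–467531) with 8220 frames into that block.
The block's first minute is 1800 frames and the rest 1798 each; 8220 frames reaches minute 4, so 25 × 18 + 4 × 2 = 458 labels have been skipped so far.
Adding those back, label number 457770 + 458 = 458228 at 30 labels/s is 15274 s + 8 f = 4 h 14 min 34 s frame 8, i.e. 04:14:34;08.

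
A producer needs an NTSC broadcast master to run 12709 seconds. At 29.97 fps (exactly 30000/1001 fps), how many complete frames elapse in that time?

Frames = 12709 × 30000/1001 = 381270000/1001 ≈ 380889.1109.
Complete frames: 380889.

380889 frames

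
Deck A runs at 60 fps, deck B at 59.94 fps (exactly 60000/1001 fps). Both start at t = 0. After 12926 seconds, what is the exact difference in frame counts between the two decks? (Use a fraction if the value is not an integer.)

A emits 60 × 12926 = 775560 frames; B emits 60000/1001 × 12926 = 775560000/1001.
Difference = 775560/1001 frames (≈ 774.7852); B is behind A.

775560/1001 frames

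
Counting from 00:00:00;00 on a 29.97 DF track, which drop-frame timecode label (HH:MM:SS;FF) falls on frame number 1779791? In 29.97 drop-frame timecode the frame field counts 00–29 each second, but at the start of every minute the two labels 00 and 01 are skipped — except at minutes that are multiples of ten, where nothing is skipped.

Each 10-minute DF block holds 10 × 60 × 30 − 9 × 2 = 17982 frames. 1779791 ÷ 17982 → 98 full blocks, remainder 17555.
Within the partial block the first minute is 1800 frames and each further minute 1798, so 9 further minute boundaries passed. Total skipped labels = 18 × 98 + 2 × 9 = 1782.
Non-drop label index = 1779791 + 1782 = 1781573; at 30 labels/s that is 16:29:45:23, i.e. DF 16:29:45;23.

16:29:45;23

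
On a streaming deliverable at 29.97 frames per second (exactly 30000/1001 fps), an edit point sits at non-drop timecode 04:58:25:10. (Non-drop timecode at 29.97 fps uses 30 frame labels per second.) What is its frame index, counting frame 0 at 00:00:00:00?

Total seconds to the label: (4 × 3600 + 58 × 60 + 25) = 17905.
Frame index = 17905 × 30 + 10 = 537160.

537160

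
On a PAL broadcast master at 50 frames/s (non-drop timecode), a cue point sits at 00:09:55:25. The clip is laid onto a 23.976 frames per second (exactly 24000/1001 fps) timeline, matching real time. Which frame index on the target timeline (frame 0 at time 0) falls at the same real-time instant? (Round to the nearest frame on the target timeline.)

frame 14278

Source frame index: (0×3600 + 9×60 + 55) × 50 + 25 = 29775.
Real time: 29775 / (50) = 1191/2 s.
Target frame: (1191/2) × (24000/1001) = 14292000/1001 ≈ 14277.722 → 14278.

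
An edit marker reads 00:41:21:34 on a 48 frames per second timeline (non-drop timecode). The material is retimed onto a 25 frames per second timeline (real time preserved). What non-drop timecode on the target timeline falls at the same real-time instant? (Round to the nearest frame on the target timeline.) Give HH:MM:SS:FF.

00:41:21:18

Source frame index: (0×3600 + 41×60 + 21) × 48 + 34 = 119122.
Real time: 119122 / (48) = 59561/24 s.
Target frame: (59561/24) × (25) = 1489025/24 ≈ 62042.708 → 62043.
At 25 labels/s: frame 62043 → 00:41:21:18.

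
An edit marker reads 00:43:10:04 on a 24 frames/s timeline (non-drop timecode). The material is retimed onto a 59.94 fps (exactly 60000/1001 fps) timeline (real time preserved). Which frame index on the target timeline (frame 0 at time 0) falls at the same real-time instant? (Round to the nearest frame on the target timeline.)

Source frame index: (0×3600 + 43×60 + 10) × 24 + 4 = 62164.
Real time: 62164 / (24) = 15541/6 s.
Target frame: (15541/6) × (60000/1001) = 155410000/1001 ≈ 155254.745 → 155255.

frame 155255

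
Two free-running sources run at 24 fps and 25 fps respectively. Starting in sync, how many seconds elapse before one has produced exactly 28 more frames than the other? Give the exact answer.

The gap grows by |25 − 24| = 1 frame per second.
Time for a 28-frame gap: 28 ÷ (1) = 28 s.

28 seconds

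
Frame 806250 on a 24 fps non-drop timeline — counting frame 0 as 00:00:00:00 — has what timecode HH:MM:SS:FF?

806250 ÷ 24 = 33593 full seconds, remainder 18 frames.
33593 s = 9 h 19 min 53 s.
Timecode: 09:19:53:18.

09:19:53:18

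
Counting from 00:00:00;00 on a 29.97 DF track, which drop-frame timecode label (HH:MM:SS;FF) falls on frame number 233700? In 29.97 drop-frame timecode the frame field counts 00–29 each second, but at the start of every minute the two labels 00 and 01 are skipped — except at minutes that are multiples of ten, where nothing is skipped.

02:09:57;24

Ten DF minutes hold 17982 frames, so frame 233700 lies in block 12 (frames 215784–233765) with 17916 frames into that block.
The block's first minute is 1800 frames and the rest 1798 each; 17916 frames reaches minute 9, so 12 × 18 + 9 × 2 = 234 labels have been skipped so far.
Adding those back, label number 233700 + 234 = 233934 at 30 labels/s is 7797 s + 24 f = 2 h 9 min 57 s frame 24, i.e. 02:09:57;24.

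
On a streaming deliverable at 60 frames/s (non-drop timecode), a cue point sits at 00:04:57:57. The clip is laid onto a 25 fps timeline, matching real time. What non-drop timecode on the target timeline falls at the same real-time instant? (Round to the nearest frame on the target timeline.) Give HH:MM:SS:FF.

Source frame index: (0×3600 + 4×60 + 57) × 60 + 57 = 17877.
Real time: 17877 / (60) = 5959/20 s.
Target frame: (5959/20) × (25) = 29795/4 ≈ 7448.750 → 7449.
At 25 labels/s: frame 7449 → 00:04:57:24.

00:04:57:24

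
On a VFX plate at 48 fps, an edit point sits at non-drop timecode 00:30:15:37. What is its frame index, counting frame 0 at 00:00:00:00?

Total seconds to the label: (0 × 3600 + 30 × 60 + 15) = 1815.
Frame index = 1815 × 48 + 37 = 87157.

87157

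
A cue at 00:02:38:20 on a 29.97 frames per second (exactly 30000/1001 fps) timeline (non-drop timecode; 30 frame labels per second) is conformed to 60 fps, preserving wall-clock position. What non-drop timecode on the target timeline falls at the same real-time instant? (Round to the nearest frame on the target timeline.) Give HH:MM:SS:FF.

Source frame index: (0×3600 + 2×60 + 38) × 30 + 20 = 4760.
Real time: 4760 / (30000/1001) = 119119/750 s.
Target frame: (119119/750) × (60) = 238238/25 ≈ 9529.520 → 9530.
At 60 labels/s: frame 9530 → 00:02:38:50.

00:02:38:50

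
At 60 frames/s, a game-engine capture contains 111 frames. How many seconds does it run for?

1.85 seconds

Running time = 111 / (60) = 1.85 s.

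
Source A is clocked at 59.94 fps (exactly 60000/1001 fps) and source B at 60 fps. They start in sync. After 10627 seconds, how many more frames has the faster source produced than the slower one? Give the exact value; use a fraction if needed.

637620/1001 frames

A emits 60000/1001 × 10627 = 637620000/1001 frames; B emits 60 × 10627 = 637620.
Difference = 637620/1001 frames (≈ 636.9830); B is ahead of A.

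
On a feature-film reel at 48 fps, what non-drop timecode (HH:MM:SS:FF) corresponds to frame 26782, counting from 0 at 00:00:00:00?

00:09:17:46

26782 ÷ 48 = 557 full seconds, remainder 46 frames.
557 s = 0 h 9 min 17 s.
Timecode: 00:09:17:46.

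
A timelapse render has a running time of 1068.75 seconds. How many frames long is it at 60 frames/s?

64125 frames

Frames = 1068.75 × 60 = 64125.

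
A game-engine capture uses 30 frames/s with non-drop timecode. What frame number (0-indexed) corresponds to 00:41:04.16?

73936

Total seconds to the label: (0 × 3600 + 41 × 60 + 4) = 2464.
Frame index = 2464 × 30 + 16 = 73936.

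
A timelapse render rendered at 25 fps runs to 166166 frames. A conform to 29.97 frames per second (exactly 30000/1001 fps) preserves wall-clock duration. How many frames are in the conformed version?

Target frames = source frames × (target rate / source rate) = 166166 × (30000/1001)/(25) = 166166 × 1200/1001 = 199200.

199200 frames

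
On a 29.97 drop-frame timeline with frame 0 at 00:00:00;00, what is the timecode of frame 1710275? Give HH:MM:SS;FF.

Each 10-minute DF block holds 10 × 60 × 30 − 9 × 2 = 17982 frames. 1710275 ÷ 17982 → 95 full blocks, remainder 1985.
Within the partial block the first minute is 1800 frames and each further minute 1798, so 1 further minute boundary passed. Total skipped labels = 18 × 95 + 2 × 1 = 1712.
Non-drop label index = 1710275 + 1712 = 1711987; at 30 labels/s that is 15:51:06:07, i.e. DF 15:51:06;07.

15:51:06;07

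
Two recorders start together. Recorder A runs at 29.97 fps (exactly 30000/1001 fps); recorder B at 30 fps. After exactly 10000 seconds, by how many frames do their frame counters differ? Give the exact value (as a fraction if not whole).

A emits 30000/1001 × 10000 = 300000000/1001 frames; B emits 30 × 10000 = 300000.
Difference = 300000/1001 frames (≈ 299.7003); B is ahead of A.

300000/1001 frames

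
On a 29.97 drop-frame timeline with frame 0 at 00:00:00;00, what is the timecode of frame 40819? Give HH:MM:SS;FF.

00:22:41;29

Each 10-minute DF block holds 10 × 60 × 30 − 9 × 2 = 17982 frames. 40819 ÷ 17982 → 2 full blocks, remainder 4855.
Within the partial block the first minute is 1800 frames and each further minute 1798, so 2 further minute boundaries passed. Total skipped labels = 18 × 2 + 2 × 2 = 40.
Non-drop label index = 40819 + 40 = 40859; at 30 labels/s that is 00:22:41:29, i.e. DF 00:22:41;29.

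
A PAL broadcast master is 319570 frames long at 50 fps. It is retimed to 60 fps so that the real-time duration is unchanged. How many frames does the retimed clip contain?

Target frames = source frames × (target rate / source rate) = 319570 × (60)/(50) = 319570 × 6/5 = 383484.

383484 frames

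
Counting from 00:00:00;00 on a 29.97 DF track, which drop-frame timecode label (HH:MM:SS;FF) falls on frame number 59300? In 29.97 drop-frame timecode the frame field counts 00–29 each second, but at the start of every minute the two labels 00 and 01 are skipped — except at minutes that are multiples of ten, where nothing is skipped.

00:32:58;18

Each 10-minute DF block holds 10 × 60 × 30 − 9 × 2 = 17982 frames. 59300 ÷ 17982 → 3 full blocks, remainder 5354.
Within the partial block the first minute is 1800 frames and each further minute 1798, so 2 further minute boundaries passed. Total skipped labels = 18 × 3 + 2 × 2 = 58.
Non-drop label index = 59300 + 58 = 59358; at 30 labels/s that is 00:32:58:18, i.e. DF 00:32:58;18.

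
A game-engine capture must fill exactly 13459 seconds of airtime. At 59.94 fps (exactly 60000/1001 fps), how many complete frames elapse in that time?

Frames = 13459 × 60000/1001 = 807540000/1001 ≈ 806733.2667.
Complete frames: 806733.

806733 frames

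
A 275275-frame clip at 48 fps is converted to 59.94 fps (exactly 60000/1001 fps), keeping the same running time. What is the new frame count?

343750 frames

Target frames = source frames × (target rate / source rate) = 275275 × (60000/1001)/(48) = 275275 × 1250/1001 = 343750.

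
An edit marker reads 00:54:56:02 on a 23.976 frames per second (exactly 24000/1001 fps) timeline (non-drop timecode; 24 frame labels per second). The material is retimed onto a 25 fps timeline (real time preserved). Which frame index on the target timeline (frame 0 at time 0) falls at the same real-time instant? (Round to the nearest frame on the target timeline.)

frame 82484

Source frame index: (0×3600 + 54×60 + 56) × 24 + 2 = 79106.
Real time: 79106 / (24000/1001) = 39592553/12000 s.
Target frame: (39592553/12000) × (25) = 39592553/480 ≈ 82484.485 → 82484.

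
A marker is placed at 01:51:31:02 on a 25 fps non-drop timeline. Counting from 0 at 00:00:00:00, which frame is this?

Total seconds to the label: (1 × 3600 + 51 × 60 + 31) = 6691.
Frame index = 6691 × 25 + 2 = 167277.

frame 167277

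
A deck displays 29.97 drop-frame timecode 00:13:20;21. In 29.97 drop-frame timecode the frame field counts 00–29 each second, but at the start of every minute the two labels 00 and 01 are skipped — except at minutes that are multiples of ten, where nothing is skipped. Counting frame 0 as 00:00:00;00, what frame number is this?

23997

As if non-drop at 30 labels/s: (0 × 3600 + 13 × 60 + 20) × 30 + 21 = 24021.
Minute boundaries passed: 13; those not divisible by 10: 13 − 1 = 12; dropped labels = 2 × 12 = 24.
Actual frame index = 24021 − 24 = 23997.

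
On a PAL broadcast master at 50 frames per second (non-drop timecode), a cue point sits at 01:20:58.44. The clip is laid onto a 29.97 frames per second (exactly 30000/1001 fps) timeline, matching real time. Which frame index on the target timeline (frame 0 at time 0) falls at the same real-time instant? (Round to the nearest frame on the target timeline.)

Source frame index: (1×3600 + 20×60 + 58) × 50 + 44 = 242944.
Real time: 242944 / (50) = 121472/25 s.
Target frame: (121472/25) × (30000/1001) = 11212800/77 ≈ 145620.779 → 145621.

frame 145621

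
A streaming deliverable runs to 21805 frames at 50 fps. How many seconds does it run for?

Running time = 21805 / (50) = 436.1 s.

436.1 seconds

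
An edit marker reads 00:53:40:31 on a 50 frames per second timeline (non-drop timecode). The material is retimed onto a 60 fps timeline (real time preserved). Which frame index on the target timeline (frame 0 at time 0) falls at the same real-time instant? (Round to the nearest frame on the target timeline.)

Source frame index: (0×3600 + 53×60 + 40) × 50 + 31 = 161031.
Real time: 161031 / (50) = 161031/50 s.
Target frame: (161031/50) × (60) = 966186/5 ≈ 193237.200 → 193237.

frame 193237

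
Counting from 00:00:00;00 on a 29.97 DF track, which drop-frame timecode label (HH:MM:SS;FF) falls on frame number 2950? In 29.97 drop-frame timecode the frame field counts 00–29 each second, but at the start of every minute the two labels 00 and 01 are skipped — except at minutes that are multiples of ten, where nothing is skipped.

Each 10-minute DF block holds 10 × 60 × 30 − 9 × 2 = 17982 frames. 2950 ÷ 17982 → 0 full blocks, remainder 2950.
Within the partial block the first minute is 1800 frames and each further minute 1798, so 1 further minute boundary passed. Total skipped labels = 18 × 0 + 2 × 1 = 2.
Non-drop label index = 2950 + 2 = 2952; at 30 labels/s that is 00:01:38:12, i.e. DF 00:01:38;12.

00:01:38;12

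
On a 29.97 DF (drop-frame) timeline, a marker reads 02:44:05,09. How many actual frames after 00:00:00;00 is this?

295063

Complete 10-minute blocks: 16, each 17982 frames → 287712.
Remaining 4 whole minutes in the current block: 1800 + 3 × 1798 = 7194 frames.
Within the current minute: 5 × 30 + 9 − 2 = 157 (labels ;00/;01 skipped at this minute). Total = 287712 + 7194 + 157 = 295063.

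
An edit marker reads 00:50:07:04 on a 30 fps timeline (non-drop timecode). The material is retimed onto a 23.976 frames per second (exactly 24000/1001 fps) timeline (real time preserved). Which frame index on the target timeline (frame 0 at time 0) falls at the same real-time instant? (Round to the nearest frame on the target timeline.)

Source frame index: (0×3600 + 50×60 + 7) × 30 + 4 = 90214.
Real time: 90214 / (30) = 45107/15 s.
Target frame: (45107/15) × (24000/1001) = 72171200/1001 ≈ 72099.101 → 72099.

frame 72099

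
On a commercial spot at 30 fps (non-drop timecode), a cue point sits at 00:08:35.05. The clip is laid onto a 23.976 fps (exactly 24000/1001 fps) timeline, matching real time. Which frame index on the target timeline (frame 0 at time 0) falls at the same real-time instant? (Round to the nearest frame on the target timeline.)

Source frame index: (0×3600 + 8×60 + 35) × 30 + 5 = 15455.
Real time: 15455 / (30) = 3091/6 s.
Target frame: (3091/6) × (24000/1001) = 1124000/91 ≈ 12351.648 → 12352.

frame 12352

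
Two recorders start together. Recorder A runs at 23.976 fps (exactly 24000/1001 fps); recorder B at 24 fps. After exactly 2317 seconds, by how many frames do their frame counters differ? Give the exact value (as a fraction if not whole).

7944/143 frames

A emits 24000/1001 × 2317 = 7944000/143 frames; B emits 24 × 2317 = 55608.
Difference = 7944/143 frames (≈ 55.5524); B is ahead of A.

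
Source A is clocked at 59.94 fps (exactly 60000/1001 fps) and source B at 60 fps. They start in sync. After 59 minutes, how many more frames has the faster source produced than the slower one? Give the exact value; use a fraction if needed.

212400/1001 frames

59 min = 3540 s.
A emits 60000/1001 × 3540 = 212400000/1001 frames; B emits 60 × 3540 = 212400.
Difference = 212400/1001 frames (≈ 212.1878); B is ahead of A.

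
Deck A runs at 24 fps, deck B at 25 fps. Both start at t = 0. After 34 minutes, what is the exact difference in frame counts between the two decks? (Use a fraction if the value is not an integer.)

2040 frames

34 min = 2040 s.
A emits 24 × 2040 = 48960 frames; B emits 25 × 2040 = 51000.
Difference = 2040 frames; B is ahead of A.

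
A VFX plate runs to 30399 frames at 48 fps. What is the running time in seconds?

Running time = 30399 / (48) = 633.3125 s.

633.3125 seconds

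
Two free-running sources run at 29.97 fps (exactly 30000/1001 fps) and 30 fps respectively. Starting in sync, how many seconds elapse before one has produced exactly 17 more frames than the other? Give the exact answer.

The gap grows by |30 − 30000/1001| = 30/1001 frames per second.
Time for a 17-frame gap: 17 ÷ (30/1001) = 17017/30 s.

17017/30 seconds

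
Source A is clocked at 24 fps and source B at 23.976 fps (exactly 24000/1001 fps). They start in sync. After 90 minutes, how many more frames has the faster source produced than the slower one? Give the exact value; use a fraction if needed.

90 min = 5400 s.
A emits 24 × 5400 = 129600 frames; B emits 24000/1001 × 5400 = 129600000/1001.
Difference = 129600/1001 frames (≈ 129.4705); B is behind A.

129600/1001 frames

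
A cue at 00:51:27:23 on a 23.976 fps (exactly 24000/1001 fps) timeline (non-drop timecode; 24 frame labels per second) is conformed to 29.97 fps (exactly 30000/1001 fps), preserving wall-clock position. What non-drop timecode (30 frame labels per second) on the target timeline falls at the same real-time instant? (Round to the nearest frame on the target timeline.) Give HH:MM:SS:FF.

Source frame index: (0×3600 + 51×60 + 27) × 24 + 23 = 74111.
Real time: 74111 / (24000/1001) = 74185111/24000 s.
Target frame: (74185111/24000) × (30000/1001) = 370555/4 ≈ 92638.750 → 92639.
At 30 labels/s: frame 92639 → 00:51:27:29.

00:51:27:29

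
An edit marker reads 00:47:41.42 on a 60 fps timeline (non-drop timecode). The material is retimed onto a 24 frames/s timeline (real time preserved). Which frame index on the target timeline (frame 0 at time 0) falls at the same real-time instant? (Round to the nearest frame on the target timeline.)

Source frame index: (0×3600 + 47×60 + 41) × 60 + 42 = 171702.
Real time: 171702 / (60) = 28617/10 s.
Target frame: (28617/10) × (24) = 343404/5 ≈ 68680.800 → 68681.

frame 68681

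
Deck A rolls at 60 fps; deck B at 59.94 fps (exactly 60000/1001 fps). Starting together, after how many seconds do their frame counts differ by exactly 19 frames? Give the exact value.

The gap grows by |60000/1001 − 60| = 60/1001 frames per second.
Time for a 19-frame gap: 19 ÷ (60/1001) = 19019/60 s.

19019/60 seconds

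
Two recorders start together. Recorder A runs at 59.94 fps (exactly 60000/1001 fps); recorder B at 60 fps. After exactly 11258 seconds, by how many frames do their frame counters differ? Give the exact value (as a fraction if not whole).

A emits 60000/1001 × 11258 = 51960000/77 frames; B emits 60 × 11258 = 675480.
Difference = 51960/77 frames (≈ 674.8052); B is ahead of A.

51960/77 frames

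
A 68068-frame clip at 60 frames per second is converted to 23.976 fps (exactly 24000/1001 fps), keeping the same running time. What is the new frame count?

27200 frames

Target frames = source frames × (target rate / source rate) = 68068 × (24000/1001)/(60) = 68068 × 400/1001 = 27200.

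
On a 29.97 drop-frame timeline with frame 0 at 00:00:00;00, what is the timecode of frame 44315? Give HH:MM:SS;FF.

00:24:38;19

Each 10-minute DF block holds 10 × 60 × 30 − 9 × 2 = 17982 frames. 44315 ÷ 17982 → 2 full blocks, remainder 8351.
Within the partial block the first minute is 1800 frames and each further minute 1798, so 4 further minute boundaries passed. Total skipped labels = 18 × 2 + 2 × 4 = 44.
Non-drop label index = 44315 + 44 = 44359; at 30 labels/s that is 00:24:38:19, i.e. DF 00:24:38;19.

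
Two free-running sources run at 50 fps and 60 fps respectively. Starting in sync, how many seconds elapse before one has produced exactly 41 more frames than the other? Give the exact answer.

The gap grows by |60 − 50| = 10 frames per second.
Time for a 41-frame gap: 41 ÷ (10) = 4.1 s.

4.1 seconds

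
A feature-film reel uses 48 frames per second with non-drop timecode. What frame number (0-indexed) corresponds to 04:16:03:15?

Total seconds to the label: (4 × 3600 + 16 × 60 + 3) = 15363.
Frame index = 15363 × 48 + 15 = 737439.

737439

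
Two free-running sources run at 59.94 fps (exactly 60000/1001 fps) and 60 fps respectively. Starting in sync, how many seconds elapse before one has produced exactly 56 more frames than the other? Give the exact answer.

The gap grows by |60 − 60000/1001| = 60/1001 frames per second.
Time for a 56-frame gap: 56 ÷ (60/1001) = 14014/15 s.

14014/15 seconds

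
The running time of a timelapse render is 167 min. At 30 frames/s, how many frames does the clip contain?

167 min = 10020 s.
Frames = 10020 × 30 = 300600.

300600 frames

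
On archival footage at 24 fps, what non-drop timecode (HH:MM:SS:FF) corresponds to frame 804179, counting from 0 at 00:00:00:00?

09:18:27:11

804179 ÷ 24 = 33507 full seconds, remainder 11 frames.
33507 s = 9 h 18 min 27 s.
Timecode: 09:18:27:11.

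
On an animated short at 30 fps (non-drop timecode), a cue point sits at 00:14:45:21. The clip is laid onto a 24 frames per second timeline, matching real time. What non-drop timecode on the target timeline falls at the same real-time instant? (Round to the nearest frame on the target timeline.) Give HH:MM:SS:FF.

Source frame index: (0×3600 + 14×60 + 45) × 30 + 21 = 26571.
Real time: 26571 / (30) = 8857/10 s.
Target frame: (8857/10) × (24) = 106284/5 ≈ 21256.800 → 21257.
At 24 labels/s: frame 21257 → 00:14:45:17.

00:14:45:17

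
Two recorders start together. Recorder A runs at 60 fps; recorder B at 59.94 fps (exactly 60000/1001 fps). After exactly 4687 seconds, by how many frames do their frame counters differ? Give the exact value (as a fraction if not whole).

281220/1001 frames

A emits 60 × 4687 = 281220 frames; B emits 60000/1001 × 4687 = 281220000/1001.
Difference = 281220/1001 frames (≈ 280.9391); B is behind A.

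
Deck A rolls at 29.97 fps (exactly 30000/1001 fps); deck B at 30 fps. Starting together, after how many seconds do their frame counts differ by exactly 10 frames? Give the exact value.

1001/3 seconds

The gap grows by |30 − 30000/1001| = 30/1001 frames per second.
Time for a 10-frame gap: 10 ÷ (30/1001) = 1001/3 s.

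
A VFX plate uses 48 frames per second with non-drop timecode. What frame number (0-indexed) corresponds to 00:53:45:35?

frame 154835

Total seconds to the label: (0 × 3600 + 53 × 60 + 45) = 3225.
Frame index = 3225 × 48 + 35 = 154835.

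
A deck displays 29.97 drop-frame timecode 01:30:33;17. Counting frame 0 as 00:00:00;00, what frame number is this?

As if non-drop at 30 labels/s: (1 × 3600 + 30 × 60 + 33) × 30 + 17 = 163007.
Minute boundaries passed: 90; those not divisible by 10: 90 − 9 = 81; dropped labels = 2 × 81 = 162.
Actual frame index = 163007 − 162 = 162845.

162845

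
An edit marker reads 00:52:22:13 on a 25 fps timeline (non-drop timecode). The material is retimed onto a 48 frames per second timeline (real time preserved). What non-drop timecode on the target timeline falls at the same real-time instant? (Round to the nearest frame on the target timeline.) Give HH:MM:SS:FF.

00:52:22:25

Source frame index: (0×3600 + 52×60 + 22) × 25 + 13 = 78563.
Real time: 78563 / (25) = 78563/25 s.
Target frame: (78563/25) × (48) = 3771024/25 ≈ 150840.960 → 150841.
At 48 labels/s: frame 150841 → 00:52:22:25.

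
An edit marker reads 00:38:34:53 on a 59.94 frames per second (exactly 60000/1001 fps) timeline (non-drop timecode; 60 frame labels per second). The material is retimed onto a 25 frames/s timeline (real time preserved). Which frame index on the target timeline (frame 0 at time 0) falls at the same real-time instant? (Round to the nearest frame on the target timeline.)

Source frame index: (0×3600 + 38×60 + 34) × 60 + 53 = 138893.
Real time: 138893 / (60000/1001) = 139031893/60000 s.
Target frame: (139031893/60000) × (25) = 139031893/2400 ≈ 57929.955 → 57930.

frame 57930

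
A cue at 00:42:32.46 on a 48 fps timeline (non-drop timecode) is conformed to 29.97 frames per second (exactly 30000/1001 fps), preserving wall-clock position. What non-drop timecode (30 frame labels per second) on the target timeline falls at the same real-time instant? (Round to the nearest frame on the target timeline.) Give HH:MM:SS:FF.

Source frame index: (0×3600 + 42×60 + 32) × 48 + 46 = 122542.
Real time: 122542 / (48) = 61271/24 s.
Target frame: (61271/24) × (30000/1001) = 10941250/143 ≈ 76512.238 → 76512.
At 30 labels/s: frame 76512 → 00:42:30:12.

00:42:30:12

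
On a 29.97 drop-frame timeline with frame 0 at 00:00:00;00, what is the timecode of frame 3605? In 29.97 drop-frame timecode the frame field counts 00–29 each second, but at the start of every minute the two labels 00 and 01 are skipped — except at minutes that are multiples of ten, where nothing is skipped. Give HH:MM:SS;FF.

00:02:00;09

Each 10-minute DF block holds 10 × 60 × 30 − 9 × 2 = 17982 frames. 3605 ÷ 17982 → 0 full blocks, remainder 3605.
Within the partial block the first minute is 1800 frames and each further minute 1798, so 2 further minute boundaries passed. Total skipped labels = 18 × 0 + 2 × 2 = 4.
Non-drop label index = 3605 + 4 = 3609; at 30 labels/s that is 00:02:00:09, i.e. DF 00:02:00;09.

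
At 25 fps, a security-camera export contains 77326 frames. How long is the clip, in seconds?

3093.04 seconds

Running time = 77326 / (25) = 3093.04 s.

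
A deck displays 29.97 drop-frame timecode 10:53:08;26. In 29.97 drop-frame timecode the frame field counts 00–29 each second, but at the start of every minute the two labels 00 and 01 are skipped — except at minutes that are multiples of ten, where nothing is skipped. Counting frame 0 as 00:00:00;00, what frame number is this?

Complete 10-minute blocks: 65, each 17982 frames → 1168830.
Remaining 3 whole minutes in the current block: 1800 + 2 × 1798 = 5396 frames.
Within the current minute: 8 × 30 + 26 − 2 = 264 (labels ;00/;01 skipped at this minute). Total = 1168830 + 5396 + 264 = 1174490.

1174490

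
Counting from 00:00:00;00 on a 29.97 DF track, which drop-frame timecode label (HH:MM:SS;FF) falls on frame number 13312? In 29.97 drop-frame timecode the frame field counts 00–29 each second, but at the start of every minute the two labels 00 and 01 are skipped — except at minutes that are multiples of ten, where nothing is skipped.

00:07:24;06

Each 10-minute DF block holds 10 × 60 × 30 − 9 × 2 = 17982 frames. 13312 ÷ 17982 → 0 full blocks, remainder 13312.
Within the partial block the first minute is 1800 frames and each further minute 1798, so 7 further minute boundaries passed. Total skipped labels = 18 × 0 + 2 × 7 = 14.
Non-drop label index = 13312 + 14 = 13326; at 30 labels/s that is 00:07:24:06, i.e. DF 00:07:24;06.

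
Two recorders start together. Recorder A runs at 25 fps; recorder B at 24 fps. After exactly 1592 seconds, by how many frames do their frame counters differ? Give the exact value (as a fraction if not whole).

A emits 25 × 1592 = 39800 frames; B emits 24 × 1592 = 38208.
Difference = 1592 frames; B is behind A.

1592 frames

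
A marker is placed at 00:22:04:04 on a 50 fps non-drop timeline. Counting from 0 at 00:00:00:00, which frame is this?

Total seconds to the label: (0 × 3600 + 22 × 60 + 4) = 1324.
Frame index = 1324 × 50 + 4 = 66204.

frame 66204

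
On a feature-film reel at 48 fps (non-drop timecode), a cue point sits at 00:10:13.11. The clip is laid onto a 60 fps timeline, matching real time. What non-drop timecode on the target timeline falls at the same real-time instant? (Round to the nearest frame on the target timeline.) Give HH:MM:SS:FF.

00:10:13:14

Source frame index: (0×3600 + 10×60 + 13) × 48 + 11 = 29435.
Real time: 29435 / (48) = 29435/48 s.
Target frame: (29435/48) × (60) = 147175/4 ≈ 36793.750 → 36794.
At 60 labels/s: frame 36794 → 00:10:13:14.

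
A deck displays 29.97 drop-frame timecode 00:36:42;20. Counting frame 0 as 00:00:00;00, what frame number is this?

66014

As if non-drop at 30 labels/s: (0 × 3600 + 36 × 60 + 42) × 30 + 20 = 66080.
Minute boundaries passed: 36; those not divisible by 10: 36 − 3 = 33; dropped labels = 2 × 33 = 66.
Actual frame index = 66080 − 66 = 66014.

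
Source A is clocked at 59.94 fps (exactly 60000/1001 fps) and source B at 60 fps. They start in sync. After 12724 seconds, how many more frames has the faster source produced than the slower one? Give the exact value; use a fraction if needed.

A emits 60000/1001 × 12724 = 763440000/1001 frames; B emits 60 × 12724 = 763440.
Difference = 763440/1001 frames (≈ 762.6773); B is ahead of A.

763440/1001 frames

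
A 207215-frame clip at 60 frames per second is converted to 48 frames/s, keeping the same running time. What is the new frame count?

165772 frames

Target frames = source frames × (target rate / source rate) = 207215 × (48)/(60) = 207215 × 4/5 = 165772.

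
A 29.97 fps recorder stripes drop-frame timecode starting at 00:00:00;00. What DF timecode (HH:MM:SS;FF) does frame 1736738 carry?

16:05:49;06

Ten DF minutes hold 17982 frames, so frame 1736738 lies in block 96 (frames 1726272–1744253) with 10466 frames into that block.
The block's first minute is 1800 frames and the rest 1798 each; 10466 frames reaches minute 5, so 96 × 18 + 5 × 2 = 1738 labels have been skipped so far.
Adding those back, label number 1736738 + 1738 = 1738476 at 30 labels/s is 57949 s + 6 f = 16 h 5 min 49 s frame 6, i.e. 16:05:49;06.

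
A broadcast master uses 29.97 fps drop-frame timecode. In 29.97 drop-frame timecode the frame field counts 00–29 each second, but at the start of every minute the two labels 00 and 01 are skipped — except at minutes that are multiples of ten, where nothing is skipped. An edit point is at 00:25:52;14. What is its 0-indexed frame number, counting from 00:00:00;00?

46528

Complete 10-minute blocks: 2, each 17982 frames → 35964.
Remaining 5 whole minutes in the current block: 1800 + 4 × 1798 = 8992 frames.
Within the current minute: 52 × 30 + 14 − 2 = 1572 (labels ;00/;01 skipped at this minute). Total = 35964 + 8992 + 1572 = 46528.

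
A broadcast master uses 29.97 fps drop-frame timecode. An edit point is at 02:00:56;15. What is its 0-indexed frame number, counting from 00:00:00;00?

217479

Complete 10-minute blocks: 12, each 17982 frames → 215784.
Remaining 0 whole minutes in the current block: 0 frames.
Within the current minute: 56 × 30 + 15 = 1695. Total = 215784 + 0 + 1695 = 217479.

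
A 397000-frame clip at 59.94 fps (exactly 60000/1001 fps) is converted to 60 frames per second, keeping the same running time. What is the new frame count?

397397 frames

Target frames = source frames × (target rate / source rate) = 397000 × (60)/(60000/1001) = 397000 × 1001/1000 = 397397.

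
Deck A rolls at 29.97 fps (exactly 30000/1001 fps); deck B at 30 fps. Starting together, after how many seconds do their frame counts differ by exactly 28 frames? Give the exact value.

The gap grows by |30 − 30000/1001| = 30/1001 frames per second.
Time for a 28-frame gap: 28 ÷ (30/1001) = 14014/15 s.

14014/15 seconds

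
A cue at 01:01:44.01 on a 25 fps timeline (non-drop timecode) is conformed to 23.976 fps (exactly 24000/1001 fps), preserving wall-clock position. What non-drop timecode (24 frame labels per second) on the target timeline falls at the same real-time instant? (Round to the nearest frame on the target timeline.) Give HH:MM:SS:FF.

01:01:40:08

Source frame index: (1×3600 + 1×60 + 44) × 25 + 1 = 92601.
Real time: 92601 / (25) = 92601/25 s.
Target frame: (92601/25) × (24000/1001) = 88896960/1001 ≈ 88808.152 → 88808.
At 24 labels/s: frame 88808 → 01:01:40:08.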